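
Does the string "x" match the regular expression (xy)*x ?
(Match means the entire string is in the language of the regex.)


|string| = 1; first = 'x'; last = 'x'

Yes, "x" matches (xy)*x


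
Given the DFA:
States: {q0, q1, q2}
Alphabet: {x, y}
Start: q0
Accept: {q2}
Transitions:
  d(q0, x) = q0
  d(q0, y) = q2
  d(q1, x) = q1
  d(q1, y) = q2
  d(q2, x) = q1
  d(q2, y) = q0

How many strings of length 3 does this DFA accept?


Enumerating all length-3 strings:
  "xxx" -> q0 [reject]
  "xxy" -> q2 [accept]
  "xyx" -> q1 [reject]
  "xyy" -> q0 [reject]
  "yxx" -> q1 [reject]
  "yxy" -> q2 [accept]
  "yyx" -> q0 [reject]
  "yyy" -> q2 [accept]

3 out of 8


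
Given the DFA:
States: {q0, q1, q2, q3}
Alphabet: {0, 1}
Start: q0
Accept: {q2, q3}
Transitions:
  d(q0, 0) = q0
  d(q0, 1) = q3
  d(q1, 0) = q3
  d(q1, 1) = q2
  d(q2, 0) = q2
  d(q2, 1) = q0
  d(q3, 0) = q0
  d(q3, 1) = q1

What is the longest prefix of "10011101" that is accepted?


Run the DFA, marking each prefix where the state is accepting:
  "" -> q0 [reject]
  "1" -> q3 [accept]
  "10" -> q0 [reject]
  "100" -> q0 [reject]
  "1001" -> q3 [accept]
  "10011" -> q1 [reject]
  "100111" -> q2 [accept]
  "1001110" -> q2 [accept]
  "10011101" -> q0 [reject]

"1001110"


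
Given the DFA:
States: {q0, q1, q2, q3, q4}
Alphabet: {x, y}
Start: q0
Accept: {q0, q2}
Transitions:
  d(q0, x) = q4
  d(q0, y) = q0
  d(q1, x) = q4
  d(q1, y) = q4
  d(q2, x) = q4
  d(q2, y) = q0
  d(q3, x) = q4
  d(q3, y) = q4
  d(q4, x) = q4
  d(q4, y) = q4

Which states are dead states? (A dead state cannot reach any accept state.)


Forward reachability from each state:
  q0 -> reaches accept state q0 (live)
  q1 -> reaches {q1, q4}, no accept state (dead)
  q2 -> reaches accept state q0 (live)
  q3 -> reaches {q3, q4}, no accept state (dead)
  q4 -> reaches {q4}, no accept state (dead)

{q1, q3, q4}


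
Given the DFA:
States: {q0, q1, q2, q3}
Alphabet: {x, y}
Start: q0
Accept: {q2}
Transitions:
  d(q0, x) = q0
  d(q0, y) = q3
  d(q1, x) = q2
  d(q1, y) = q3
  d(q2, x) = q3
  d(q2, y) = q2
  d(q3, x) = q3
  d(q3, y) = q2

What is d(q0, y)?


Looking up transition d(q0, y)

q3


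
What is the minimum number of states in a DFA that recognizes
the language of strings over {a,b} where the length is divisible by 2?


States track (length) mod 2.
Need 2 states: one per remainder 0..1; accept = remainder 0.

2


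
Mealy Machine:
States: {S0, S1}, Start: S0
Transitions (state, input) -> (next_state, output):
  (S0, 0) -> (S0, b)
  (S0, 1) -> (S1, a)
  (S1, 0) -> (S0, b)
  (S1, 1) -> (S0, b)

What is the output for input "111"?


Step-by-step:
  (S0, 1) -> (S1, a)
  (S1, 1) -> (S0, b)
  (S0, 1) -> (S1, a)

"aba"


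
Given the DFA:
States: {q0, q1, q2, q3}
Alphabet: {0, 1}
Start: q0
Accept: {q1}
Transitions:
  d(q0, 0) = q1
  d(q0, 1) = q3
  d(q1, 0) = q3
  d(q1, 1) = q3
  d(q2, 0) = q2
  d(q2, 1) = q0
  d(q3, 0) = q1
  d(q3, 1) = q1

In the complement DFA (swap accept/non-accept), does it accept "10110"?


Trace: q0 -> q3 -> q1 -> q3 -> q1 -> q3
Final: q3
Original accept: {q1}
Complement: q3 is not in original accept

Yes, complement accepts (original rejects)


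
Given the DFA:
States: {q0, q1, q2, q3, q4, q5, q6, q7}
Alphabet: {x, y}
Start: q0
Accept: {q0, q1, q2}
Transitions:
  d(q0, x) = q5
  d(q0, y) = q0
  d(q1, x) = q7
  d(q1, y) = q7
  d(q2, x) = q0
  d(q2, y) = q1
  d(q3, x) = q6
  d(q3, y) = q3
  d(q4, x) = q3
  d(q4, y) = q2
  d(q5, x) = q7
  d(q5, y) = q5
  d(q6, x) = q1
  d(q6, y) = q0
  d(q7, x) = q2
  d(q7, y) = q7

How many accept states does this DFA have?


Accept states listed: {q0, q1, q2}
Counting: q0(1) q1(2) q2(3)

3


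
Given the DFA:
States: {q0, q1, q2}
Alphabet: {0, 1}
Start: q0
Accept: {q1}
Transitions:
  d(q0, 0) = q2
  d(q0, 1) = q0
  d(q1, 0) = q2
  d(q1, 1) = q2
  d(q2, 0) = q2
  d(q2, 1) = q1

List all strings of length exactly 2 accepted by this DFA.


All strings of length 2: 4 total
Accepted: 1

"01"


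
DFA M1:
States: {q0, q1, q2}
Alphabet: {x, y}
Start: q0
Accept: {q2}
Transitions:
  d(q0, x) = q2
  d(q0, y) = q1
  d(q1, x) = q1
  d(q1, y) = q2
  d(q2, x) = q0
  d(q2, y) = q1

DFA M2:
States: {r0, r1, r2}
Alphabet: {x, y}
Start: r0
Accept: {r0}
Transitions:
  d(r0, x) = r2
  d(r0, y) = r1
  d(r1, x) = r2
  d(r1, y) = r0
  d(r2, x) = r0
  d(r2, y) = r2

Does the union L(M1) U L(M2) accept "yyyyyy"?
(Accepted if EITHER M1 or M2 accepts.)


M1: final=q2 accepted=True
M2: final=r0 accepted=True

Yes, union accepts


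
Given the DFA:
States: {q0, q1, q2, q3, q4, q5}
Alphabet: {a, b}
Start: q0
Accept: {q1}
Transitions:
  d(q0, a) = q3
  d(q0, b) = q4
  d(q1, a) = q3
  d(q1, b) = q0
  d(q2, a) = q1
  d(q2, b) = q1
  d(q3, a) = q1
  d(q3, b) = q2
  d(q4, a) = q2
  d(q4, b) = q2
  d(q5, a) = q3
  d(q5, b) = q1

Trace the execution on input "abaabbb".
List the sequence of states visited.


Input: abaabbb
d(q0, a) = q3
d(q3, b) = q2
d(q2, a) = q1
d(q1, a) = q3
d(q3, b) = q2
d(q2, b) = q1
d(q1, b) = q0


q0 -> q3 -> q2 -> q1 -> q3 -> q2 -> q1 -> q0


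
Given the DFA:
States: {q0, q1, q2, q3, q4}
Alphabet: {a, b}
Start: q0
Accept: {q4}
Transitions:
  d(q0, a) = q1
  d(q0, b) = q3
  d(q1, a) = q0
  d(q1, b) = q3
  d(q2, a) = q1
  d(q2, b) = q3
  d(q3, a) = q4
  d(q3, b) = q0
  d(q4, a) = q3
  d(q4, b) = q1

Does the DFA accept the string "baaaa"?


Trace: q0 -> q3 -> q4 -> q3 -> q4 -> q3
Final state: q3
Accept states: {q4}

No, rejected (final state q3 is not an accept state)


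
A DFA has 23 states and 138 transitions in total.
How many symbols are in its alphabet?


Each state has exactly one transition per symbol.
|alphabet| = transitions / states = 138 / 23 = 6

6


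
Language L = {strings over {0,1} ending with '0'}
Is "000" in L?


last symbol = '0'

Yes, "000" is in L


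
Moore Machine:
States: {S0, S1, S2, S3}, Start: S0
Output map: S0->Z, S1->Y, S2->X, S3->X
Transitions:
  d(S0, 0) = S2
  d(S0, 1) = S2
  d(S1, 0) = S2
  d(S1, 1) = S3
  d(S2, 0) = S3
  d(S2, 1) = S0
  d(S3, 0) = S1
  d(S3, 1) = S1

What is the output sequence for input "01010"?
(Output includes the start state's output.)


Start: S0 (output Z)
  --0--> S2 (output X)
  --1--> S0 (output Z)
  --0--> S2 (output X)
  --1--> S0 (output Z)
  --0--> S2 (output X)

"ZXZXZX"


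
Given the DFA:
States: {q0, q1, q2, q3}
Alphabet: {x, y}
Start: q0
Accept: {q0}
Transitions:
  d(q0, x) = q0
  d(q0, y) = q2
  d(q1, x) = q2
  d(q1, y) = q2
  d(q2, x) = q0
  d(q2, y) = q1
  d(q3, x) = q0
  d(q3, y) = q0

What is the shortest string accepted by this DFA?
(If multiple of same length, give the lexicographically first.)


BFS by string length (lex-first path to each state shown):
  len 0: q0<-""
Found accept state at length 0.

"" (empty string)


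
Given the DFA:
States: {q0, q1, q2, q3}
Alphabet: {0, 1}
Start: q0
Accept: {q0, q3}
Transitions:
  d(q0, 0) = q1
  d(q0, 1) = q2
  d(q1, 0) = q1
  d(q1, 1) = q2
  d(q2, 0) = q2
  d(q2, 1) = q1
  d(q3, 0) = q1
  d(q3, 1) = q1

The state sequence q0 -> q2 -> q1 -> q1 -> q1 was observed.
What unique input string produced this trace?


Trace back each transition to find the symbol:
  q0 --[1]--> q2
  q2 --[1]--> q1
  q1 --[0]--> q1
  q1 --[0]--> q1

"1100"


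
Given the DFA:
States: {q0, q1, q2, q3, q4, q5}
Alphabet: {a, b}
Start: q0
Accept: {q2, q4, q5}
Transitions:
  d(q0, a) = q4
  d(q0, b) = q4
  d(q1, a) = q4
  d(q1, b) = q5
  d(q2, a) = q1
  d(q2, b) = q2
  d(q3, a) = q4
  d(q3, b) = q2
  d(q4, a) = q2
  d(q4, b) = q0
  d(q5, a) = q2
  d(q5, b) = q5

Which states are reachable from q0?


BFS from q0:
  layer 0: {q0}
  layer 1: {q4}
  layer 2: {q2}
  layer 3: {q1}
  layer 4: {q5}

{q0, q1, q2, q4, q5}


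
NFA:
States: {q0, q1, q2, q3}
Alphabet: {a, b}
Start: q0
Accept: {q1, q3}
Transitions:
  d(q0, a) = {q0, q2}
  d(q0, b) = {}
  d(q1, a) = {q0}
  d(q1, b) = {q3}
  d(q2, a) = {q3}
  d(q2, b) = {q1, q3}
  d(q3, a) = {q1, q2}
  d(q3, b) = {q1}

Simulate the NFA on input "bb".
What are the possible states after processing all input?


Start: {q0}
  --b--> {}
  --b--> {}

{} (empty set, no valid transitions)


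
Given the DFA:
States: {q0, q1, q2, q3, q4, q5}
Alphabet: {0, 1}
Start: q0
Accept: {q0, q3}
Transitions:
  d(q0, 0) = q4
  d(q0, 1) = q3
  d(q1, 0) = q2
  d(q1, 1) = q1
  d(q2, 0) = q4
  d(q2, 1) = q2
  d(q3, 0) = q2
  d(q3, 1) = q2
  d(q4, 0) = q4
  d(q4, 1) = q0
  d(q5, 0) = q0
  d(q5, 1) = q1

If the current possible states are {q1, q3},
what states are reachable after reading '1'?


Apply transition on '1' from each current state:
  d(q1, 1) = q1
  d(q3, 1) = q2

{q1, q2}


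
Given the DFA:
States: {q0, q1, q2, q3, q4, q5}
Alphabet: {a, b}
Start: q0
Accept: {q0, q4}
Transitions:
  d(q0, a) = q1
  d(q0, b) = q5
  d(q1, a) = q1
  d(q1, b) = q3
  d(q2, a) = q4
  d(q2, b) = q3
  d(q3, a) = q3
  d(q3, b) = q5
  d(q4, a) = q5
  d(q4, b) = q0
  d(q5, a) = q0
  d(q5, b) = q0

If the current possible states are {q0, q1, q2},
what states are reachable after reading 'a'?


Apply transition on 'a' from each current state:
  d(q0, a) = q1
  d(q1, a) = q1
  d(q2, a) = q4

{q1, q4}


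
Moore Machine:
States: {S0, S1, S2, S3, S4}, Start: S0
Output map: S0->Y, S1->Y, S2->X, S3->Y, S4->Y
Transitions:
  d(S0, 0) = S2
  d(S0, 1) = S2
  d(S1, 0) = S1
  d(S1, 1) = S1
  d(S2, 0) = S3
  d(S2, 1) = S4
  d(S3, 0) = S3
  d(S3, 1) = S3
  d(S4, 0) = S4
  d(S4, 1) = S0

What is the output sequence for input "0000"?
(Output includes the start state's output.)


Start: S0 (output Y)
  --0--> S2 (output X)
  --0--> S3 (output Y)
  --0--> S3 (output Y)
  --0--> S3 (output Y)

"YXYYY"


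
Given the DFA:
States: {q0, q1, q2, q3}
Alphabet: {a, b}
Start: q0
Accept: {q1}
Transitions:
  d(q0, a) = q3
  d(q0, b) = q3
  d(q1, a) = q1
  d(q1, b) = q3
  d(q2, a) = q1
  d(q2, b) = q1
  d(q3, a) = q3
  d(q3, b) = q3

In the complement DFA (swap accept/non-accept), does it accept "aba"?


Trace: q0 -> q3 -> q3 -> q3
Final: q3
Original accept: {q1}
Complement: q3 is not in original accept

Yes, complement accepts (original rejects)


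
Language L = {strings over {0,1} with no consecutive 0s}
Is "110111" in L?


'00' does not occur

Yes, "110111" is in L


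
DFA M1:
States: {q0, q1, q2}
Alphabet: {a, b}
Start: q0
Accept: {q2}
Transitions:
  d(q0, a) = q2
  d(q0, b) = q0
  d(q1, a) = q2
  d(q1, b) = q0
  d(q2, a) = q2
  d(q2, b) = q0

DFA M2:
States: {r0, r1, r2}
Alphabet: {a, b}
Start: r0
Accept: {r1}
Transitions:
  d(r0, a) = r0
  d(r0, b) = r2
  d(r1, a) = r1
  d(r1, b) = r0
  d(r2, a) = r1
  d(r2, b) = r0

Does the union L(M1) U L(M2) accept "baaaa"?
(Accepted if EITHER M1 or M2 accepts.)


M1: final=q2 accepted=True
M2: final=r1 accepted=True

Yes, union accepts


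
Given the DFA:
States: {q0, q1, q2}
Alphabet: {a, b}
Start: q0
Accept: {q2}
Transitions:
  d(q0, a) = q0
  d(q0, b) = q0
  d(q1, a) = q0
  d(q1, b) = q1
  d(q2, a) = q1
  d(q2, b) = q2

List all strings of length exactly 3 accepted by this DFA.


All strings of length 3: 8 total
Accepted: 0

None


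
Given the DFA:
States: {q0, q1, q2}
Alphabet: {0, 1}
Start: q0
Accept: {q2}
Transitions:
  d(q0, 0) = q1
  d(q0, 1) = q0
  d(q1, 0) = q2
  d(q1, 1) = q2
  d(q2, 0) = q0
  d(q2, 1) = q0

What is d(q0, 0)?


Looking up transition d(q0, 0)

q1


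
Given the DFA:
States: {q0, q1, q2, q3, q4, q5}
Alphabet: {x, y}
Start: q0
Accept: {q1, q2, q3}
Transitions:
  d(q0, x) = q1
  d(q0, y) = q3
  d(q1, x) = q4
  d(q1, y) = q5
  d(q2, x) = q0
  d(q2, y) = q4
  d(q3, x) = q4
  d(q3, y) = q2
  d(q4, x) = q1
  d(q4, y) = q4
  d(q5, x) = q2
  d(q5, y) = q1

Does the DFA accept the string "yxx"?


Trace: q0 -> q3 -> q4 -> q1
Final state: q1
Accept states: {q1, q2, q3}

Yes, accepted (final state q1 is an accept state)


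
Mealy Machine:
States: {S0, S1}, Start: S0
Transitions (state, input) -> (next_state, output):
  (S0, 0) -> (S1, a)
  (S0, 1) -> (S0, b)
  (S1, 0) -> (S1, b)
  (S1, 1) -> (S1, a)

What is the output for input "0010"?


Step-by-step:
  (S0, 0) -> (S1, a)
  (S1, 0) -> (S1, b)
  (S1, 1) -> (S1, a)
  (S1, 0) -> (S1, b)

"abab"


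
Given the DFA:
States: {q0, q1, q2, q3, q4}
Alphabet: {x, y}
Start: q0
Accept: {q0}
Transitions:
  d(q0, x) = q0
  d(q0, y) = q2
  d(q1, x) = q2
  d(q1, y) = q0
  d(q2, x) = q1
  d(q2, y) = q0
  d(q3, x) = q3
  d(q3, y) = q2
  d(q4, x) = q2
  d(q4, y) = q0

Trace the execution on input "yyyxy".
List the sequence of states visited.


Input: yyyxy
d(q0, y) = q2
d(q2, y) = q0
d(q0, y) = q2
d(q2, x) = q1
d(q1, y) = q0


q0 -> q2 -> q0 -> q2 -> q1 -> q0


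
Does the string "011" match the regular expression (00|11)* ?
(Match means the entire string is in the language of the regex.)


|string| = 3; first = '0'; last = '1'

No, "011" does not match (00|11)*


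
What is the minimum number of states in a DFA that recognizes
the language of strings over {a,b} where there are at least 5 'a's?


States: count = 0, 1, ..., 4, and a final '>= 5' state.
Total: 5 + 1 = 6. Accept = '>= 5' state.

6


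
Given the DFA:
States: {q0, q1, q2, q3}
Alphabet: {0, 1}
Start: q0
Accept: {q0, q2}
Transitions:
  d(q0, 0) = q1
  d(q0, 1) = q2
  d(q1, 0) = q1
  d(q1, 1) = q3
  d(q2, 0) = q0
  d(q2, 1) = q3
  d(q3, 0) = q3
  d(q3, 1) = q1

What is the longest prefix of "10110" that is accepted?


Run the DFA, marking each prefix where the state is accepting:
  "" -> q0 [accept]
  "1" -> q2 [accept]
  "10" -> q0 [accept]
  "101" -> q2 [accept]
  "1011" -> q3 [reject]
  "10110" -> q3 [reject]

"101"


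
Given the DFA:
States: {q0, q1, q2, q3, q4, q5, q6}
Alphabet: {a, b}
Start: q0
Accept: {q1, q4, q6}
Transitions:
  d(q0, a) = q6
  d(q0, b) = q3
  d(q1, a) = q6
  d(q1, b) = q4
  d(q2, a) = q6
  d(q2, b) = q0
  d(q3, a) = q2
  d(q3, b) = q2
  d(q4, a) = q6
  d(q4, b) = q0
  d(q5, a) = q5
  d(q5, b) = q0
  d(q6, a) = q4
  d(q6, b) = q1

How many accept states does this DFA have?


Accept states listed: {q1, q4, q6}
Counting: q1(1) q4(2) q6(3)

3


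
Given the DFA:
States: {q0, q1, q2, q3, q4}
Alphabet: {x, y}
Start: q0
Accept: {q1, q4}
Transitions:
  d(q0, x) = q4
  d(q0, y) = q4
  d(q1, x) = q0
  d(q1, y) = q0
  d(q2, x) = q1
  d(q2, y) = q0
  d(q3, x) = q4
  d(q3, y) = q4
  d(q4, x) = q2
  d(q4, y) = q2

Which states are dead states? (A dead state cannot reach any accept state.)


Forward reachability from each state:
  q0 -> reaches accept state q1 (live)
  q1 -> reaches accept state q1 (live)
  q2 -> reaches accept state q1 (live)
  q3 -> reaches accept state q1 (live)
  q4 -> reaches accept state q1 (live)

None (all states can reach an accept state)


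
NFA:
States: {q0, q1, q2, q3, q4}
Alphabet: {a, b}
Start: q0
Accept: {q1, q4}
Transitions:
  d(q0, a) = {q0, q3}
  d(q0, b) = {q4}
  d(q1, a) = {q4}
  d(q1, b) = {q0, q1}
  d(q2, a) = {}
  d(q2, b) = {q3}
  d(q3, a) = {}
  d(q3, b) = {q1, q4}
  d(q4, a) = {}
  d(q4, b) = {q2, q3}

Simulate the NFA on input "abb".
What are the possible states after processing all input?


Start: {q0}
  --a--> {q0, q3}
  --b--> {q1, q4}
  --b--> {q0, q1, q2, q3}

{q0, q1, q2, q3}


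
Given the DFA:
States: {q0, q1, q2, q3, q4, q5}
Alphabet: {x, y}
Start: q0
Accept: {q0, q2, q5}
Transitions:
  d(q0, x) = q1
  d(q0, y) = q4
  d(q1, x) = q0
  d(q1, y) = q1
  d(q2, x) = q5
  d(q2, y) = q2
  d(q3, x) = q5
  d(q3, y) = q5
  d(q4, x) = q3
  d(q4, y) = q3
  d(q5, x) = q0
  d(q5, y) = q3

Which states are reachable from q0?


BFS from q0:
  layer 0: {q0}
  layer 1: {q1, q4}
  layer 2: {q3}
  layer 3: {q5}

{q0, q1, q3, q4, q5}


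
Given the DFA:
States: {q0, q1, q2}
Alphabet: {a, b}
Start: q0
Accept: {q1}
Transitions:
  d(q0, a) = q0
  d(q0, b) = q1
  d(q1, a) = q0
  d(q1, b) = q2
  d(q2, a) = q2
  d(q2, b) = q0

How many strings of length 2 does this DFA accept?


Enumerating all length-2 strings:
  "aa" -> q0 [reject]
  "ab" -> q1 [accept]
  "ba" -> q0 [reject]
  "bb" -> q2 [reject]

1 out of 4


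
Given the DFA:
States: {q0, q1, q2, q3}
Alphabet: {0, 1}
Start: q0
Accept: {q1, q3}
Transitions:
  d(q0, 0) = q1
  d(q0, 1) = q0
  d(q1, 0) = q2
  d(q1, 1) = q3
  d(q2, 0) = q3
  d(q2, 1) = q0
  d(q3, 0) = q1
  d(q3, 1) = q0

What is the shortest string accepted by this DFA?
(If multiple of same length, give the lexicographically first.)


BFS by string length (lex-first path to each state shown):
  len 0: q0<-""
  len 1: q0<-"1", q1<-"0"
Found accept state at length 1.

"0"


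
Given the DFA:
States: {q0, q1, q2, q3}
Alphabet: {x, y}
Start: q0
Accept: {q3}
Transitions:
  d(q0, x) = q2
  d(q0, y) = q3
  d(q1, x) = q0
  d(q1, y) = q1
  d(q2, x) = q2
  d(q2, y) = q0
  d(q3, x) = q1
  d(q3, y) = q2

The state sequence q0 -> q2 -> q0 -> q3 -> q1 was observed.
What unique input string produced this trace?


Trace back each transition to find the symbol:
  q0 --[x]--> q2
  q2 --[y]--> q0
  q0 --[y]--> q3
  q3 --[x]--> q1

"xyyx"


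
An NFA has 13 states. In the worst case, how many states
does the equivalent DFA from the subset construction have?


Subset construction: one DFA state per subset of NFA states.
2^13 = 8192

8192


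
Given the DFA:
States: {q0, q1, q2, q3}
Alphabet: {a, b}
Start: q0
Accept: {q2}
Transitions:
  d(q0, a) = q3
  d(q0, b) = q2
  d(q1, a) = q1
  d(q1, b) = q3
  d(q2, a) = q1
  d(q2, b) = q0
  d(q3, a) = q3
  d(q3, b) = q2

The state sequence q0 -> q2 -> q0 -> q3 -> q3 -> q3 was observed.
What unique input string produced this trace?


Trace back each transition to find the symbol:
  q0 --[b]--> q2
  q2 --[b]--> q0
  q0 --[a]--> q3
  q3 --[a]--> q3
  q3 --[a]--> q3

"bbaaa"


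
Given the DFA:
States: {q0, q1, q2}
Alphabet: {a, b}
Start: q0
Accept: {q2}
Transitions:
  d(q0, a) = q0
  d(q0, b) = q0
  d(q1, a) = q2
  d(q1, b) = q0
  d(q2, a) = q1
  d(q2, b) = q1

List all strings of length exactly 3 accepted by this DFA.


All strings of length 3: 8 total
Accepted: 0

None


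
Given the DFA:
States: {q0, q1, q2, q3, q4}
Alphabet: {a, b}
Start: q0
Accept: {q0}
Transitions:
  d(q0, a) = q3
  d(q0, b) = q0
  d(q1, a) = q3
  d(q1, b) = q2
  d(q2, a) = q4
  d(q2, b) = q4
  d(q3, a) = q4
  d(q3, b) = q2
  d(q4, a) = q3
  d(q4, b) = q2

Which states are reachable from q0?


BFS from q0:
  layer 0: {q0}
  layer 1: {q3}
  layer 2: {q2, q4}

{q0, q2, q3, q4}


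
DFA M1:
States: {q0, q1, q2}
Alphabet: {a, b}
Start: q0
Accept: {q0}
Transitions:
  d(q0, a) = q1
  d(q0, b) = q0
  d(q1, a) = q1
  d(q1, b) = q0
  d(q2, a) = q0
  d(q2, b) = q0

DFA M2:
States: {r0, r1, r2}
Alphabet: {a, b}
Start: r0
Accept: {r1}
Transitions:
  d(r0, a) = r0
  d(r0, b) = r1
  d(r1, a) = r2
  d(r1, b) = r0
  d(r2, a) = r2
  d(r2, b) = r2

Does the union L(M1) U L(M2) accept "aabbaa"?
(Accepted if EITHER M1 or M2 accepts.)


M1: final=q1 accepted=False
M2: final=r0 accepted=False

No, union rejects (neither accepts)


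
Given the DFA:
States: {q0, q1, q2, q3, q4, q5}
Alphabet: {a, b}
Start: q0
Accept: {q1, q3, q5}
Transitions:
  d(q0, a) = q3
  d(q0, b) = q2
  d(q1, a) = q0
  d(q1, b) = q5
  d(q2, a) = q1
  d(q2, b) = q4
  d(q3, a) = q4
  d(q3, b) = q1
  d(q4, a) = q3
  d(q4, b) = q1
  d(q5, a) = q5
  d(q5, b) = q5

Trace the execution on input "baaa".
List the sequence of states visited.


Input: baaa
d(q0, b) = q2
d(q2, a) = q1
d(q1, a) = q0
d(q0, a) = q3


q0 -> q2 -> q1 -> q0 -> q3


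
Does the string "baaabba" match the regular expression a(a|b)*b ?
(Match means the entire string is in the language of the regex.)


|string| = 7; first = 'b'; last = 'a'

No, "baaabba" does not match a(a|b)*b


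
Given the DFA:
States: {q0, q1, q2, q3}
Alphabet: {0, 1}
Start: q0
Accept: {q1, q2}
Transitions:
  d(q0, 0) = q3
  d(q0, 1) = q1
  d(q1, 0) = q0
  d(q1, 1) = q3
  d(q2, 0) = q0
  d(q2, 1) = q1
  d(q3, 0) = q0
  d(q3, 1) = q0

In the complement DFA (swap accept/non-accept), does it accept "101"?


Trace: q0 -> q1 -> q0 -> q1
Final: q1
Original accept: {q1, q2}
Complement: q1 is in original accept

No, complement rejects (original accepts)


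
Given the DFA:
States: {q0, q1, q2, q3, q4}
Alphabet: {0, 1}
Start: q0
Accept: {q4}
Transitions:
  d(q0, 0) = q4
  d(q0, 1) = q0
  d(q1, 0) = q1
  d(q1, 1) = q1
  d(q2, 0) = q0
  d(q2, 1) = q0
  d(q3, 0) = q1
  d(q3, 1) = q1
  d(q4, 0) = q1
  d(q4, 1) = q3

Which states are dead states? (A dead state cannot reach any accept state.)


Forward reachability from each state:
  q0 -> reaches accept state q4 (live)
  q1 -> reaches {q1}, no accept state (dead)
  q2 -> reaches accept state q4 (live)
  q3 -> reaches {q1, q3}, no accept state (dead)
  q4 -> reaches accept state q4 (live)

{q1, q3}


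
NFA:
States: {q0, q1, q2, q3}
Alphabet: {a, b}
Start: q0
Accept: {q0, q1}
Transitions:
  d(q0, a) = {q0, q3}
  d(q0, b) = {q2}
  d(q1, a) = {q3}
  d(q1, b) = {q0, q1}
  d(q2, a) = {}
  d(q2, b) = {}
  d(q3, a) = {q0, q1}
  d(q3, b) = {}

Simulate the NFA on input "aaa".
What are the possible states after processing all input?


Start: {q0}
  --a--> {q0, q3}
  --a--> {q0, q1, q3}
  --a--> {q0, q1, q3}

{q0, q1, q3}


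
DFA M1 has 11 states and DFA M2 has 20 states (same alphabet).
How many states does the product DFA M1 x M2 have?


Product construction pairs every M1 state with every M2 state.
11 * 20 = 220

220


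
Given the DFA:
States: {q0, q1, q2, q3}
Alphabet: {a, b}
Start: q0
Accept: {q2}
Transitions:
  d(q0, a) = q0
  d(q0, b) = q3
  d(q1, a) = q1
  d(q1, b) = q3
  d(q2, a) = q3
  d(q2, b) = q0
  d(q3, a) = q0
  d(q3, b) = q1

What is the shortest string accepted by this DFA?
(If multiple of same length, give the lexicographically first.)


BFS by string length (lex-first path to each state shown):
  len 0: q0<-""
  len 1: q0<-"a", q3<-"b"
  len 2: q0<-"aa", q1<-"bb", q3<-"ab"
  len 3: q0<-"aaa", q1<-"abb", q3<-"aab"
  len 4: q0<-"aaaa", q1<-"aabb", q3<-"aaab"
  len 5: q0<-"aaaaa", q1<-"aaabb", q3<-"aaaab"
  len 6: q0<-"aaaaaa", q1<-"aaaabb", q3<-"aaaaab"
  len 7: q0<-"aaaaaaa", q1<-"aaaaabb", q3<-"aaaaaab"
  len 8: q0<-"aaaaaaaa", q1<-"aaaaaabb", q3<-"aaaaaaab"

No string accepted (empty language)


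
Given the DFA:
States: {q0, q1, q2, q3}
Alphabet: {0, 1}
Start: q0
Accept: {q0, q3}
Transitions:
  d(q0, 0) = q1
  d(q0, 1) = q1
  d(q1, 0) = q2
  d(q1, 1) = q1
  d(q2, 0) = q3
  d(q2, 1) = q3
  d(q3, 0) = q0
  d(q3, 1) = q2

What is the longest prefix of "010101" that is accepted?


Run the DFA, marking each prefix where the state is accepting:
  "" -> q0 [accept]
  "0" -> q1 [reject]
  "01" -> q1 [reject]
  "010" -> q2 [reject]
  "0101" -> q3 [accept]
  "01010" -> q0 [accept]
  "010101" -> q1 [reject]

"01010"


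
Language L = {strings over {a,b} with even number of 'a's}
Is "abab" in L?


count('a') = 2; 2 mod 2 = 0

Yes, "abab" is in L


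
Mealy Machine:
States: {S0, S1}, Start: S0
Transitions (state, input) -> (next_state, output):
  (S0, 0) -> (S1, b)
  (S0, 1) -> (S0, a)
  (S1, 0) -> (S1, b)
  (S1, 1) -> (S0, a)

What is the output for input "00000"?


Step-by-step:
  (S0, 0) -> (S1, b)
  (S1, 0) -> (S1, b)
  (S1, 0) -> (S1, b)
  (S1, 0) -> (S1, b)
  (S1, 0) -> (S1, b)

"bbbbb"


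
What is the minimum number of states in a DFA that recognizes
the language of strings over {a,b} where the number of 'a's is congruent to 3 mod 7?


States track (count of 'a') mod 7.
Need 7 states: one per remainder 0..6; accept = remainder 3.

7


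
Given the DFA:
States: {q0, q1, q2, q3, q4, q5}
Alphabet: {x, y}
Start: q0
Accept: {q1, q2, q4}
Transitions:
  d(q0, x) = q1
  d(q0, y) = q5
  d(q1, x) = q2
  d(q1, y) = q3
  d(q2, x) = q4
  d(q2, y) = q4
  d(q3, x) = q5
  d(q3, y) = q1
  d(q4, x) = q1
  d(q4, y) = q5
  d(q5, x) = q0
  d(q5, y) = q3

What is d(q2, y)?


Looking up transition d(q2, y)

q4


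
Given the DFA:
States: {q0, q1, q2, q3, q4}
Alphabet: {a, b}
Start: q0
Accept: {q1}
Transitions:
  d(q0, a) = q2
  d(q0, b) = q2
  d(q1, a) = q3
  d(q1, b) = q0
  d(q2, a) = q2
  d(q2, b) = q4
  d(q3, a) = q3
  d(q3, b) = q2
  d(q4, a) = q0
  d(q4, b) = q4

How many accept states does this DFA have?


Accept states listed: {q1}
Counting: q1(1)

1


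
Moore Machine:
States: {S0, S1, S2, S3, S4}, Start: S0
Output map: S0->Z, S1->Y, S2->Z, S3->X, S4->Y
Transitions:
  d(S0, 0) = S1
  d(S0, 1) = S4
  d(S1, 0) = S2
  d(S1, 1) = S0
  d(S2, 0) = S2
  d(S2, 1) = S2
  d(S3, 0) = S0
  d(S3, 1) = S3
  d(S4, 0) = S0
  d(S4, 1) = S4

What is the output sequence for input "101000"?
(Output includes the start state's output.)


Start: S0 (output Z)
  --1--> S4 (output Y)
  --0--> S0 (output Z)
  --1--> S4 (output Y)
  --0--> S0 (output Z)
  --0--> S1 (output Y)
  --0--> S2 (output Z)

"ZYZYZYZ"


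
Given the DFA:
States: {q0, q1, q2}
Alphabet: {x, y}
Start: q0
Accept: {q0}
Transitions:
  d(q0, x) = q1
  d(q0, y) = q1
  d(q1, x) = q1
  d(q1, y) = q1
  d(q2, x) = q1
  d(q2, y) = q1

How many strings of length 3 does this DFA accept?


Enumerating all length-3 strings:
  "xxx" -> q1 [reject]
  "xxy" -> q1 [reject]
  "xyx" -> q1 [reject]
  "xyy" -> q1 [reject]
  "yxx" -> q1 [reject]
  "yxy" -> q1 [reject]
  "yyx" -> q1 [reject]
  "yyy" -> q1 [reject]

0 out of 8


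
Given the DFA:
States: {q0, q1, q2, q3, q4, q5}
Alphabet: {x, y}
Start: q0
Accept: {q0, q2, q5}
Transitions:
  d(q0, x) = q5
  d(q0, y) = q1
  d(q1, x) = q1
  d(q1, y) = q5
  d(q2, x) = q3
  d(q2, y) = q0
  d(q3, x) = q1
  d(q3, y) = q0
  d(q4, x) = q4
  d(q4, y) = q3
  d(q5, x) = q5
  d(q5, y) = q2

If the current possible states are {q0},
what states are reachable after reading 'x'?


Apply transition on 'x' from each current state:
  d(q0, x) = q5

{q5}


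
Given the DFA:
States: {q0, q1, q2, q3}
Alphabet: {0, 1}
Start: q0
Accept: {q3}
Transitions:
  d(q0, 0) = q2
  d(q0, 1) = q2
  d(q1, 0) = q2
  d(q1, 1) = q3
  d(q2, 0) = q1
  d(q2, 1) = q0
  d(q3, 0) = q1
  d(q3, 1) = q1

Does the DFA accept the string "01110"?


Trace: q0 -> q2 -> q0 -> q2 -> q0 -> q2
Final state: q2
Accept states: {q3}

No, rejected (final state q2 is not an accept state)


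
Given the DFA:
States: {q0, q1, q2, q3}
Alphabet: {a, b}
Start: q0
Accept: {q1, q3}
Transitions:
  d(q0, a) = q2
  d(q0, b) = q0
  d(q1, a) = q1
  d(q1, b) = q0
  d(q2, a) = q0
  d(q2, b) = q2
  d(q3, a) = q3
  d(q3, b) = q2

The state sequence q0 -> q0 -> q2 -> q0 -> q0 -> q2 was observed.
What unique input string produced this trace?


Trace back each transition to find the symbol:
  q0 --[b]--> q0
  q0 --[a]--> q2
  q2 --[a]--> q0
  q0 --[b]--> q0
  q0 --[a]--> q2

"baaba"


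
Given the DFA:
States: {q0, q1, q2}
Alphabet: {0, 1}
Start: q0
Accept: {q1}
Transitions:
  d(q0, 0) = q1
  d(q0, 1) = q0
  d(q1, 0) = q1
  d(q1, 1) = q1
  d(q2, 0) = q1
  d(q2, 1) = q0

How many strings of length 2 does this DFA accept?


Enumerating all length-2 strings:
  "00" -> q1 [accept]
  "01" -> q1 [accept]
  "10" -> q1 [accept]
  "11" -> q0 [reject]

3 out of 4


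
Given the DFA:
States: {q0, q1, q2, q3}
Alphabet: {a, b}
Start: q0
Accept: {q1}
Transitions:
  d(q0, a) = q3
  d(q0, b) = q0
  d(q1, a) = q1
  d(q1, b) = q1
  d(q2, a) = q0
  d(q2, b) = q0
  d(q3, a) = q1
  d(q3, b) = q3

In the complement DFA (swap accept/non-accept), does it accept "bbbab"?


Trace: q0 -> q0 -> q0 -> q0 -> q3 -> q3
Final: q3
Original accept: {q1}
Complement: q3 is not in original accept

Yes, complement accepts (original rejects)


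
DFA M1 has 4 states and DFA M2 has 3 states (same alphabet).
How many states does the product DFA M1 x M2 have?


Product construction pairs every M1 state with every M2 state.
4 * 3 = 12

12


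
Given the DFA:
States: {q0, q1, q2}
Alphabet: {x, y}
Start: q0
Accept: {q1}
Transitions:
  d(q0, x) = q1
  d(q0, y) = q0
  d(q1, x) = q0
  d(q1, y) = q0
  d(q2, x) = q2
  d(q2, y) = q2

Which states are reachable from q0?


BFS from q0:
  layer 0: {q0}
  layer 1: {q1}

{q0, q1}


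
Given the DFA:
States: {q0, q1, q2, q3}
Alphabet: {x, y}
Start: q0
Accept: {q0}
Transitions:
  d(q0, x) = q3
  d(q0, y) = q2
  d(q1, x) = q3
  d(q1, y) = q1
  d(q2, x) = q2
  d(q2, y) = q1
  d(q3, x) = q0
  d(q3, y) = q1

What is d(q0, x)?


Looking up transition d(q0, x)

q3


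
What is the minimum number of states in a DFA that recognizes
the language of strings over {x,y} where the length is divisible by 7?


States track (length) mod 7.
Need 7 states: one per remainder 0..6; accept = remainder 0.

7


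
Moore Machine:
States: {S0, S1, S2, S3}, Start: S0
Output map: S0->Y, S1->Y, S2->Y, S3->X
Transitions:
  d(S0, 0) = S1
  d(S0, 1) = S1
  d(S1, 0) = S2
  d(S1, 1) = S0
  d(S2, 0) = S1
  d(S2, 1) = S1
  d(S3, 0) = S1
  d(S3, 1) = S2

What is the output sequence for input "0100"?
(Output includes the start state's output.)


Start: S0 (output Y)
  --0--> S1 (output Y)
  --1--> S0 (output Y)
  --0--> S1 (output Y)
  --0--> S2 (output Y)

"YYYYY"


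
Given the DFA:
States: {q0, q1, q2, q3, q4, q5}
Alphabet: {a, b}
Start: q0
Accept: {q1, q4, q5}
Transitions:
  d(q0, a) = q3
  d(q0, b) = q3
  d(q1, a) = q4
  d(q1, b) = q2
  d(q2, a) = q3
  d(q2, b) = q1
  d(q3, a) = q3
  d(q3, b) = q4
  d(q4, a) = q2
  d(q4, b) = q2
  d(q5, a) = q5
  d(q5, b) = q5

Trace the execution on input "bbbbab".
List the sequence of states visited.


Input: bbbbab
d(q0, b) = q3
d(q3, b) = q4
d(q4, b) = q2
d(q2, b) = q1
d(q1, a) = q4
d(q4, b) = q2


q0 -> q3 -> q4 -> q2 -> q1 -> q4 -> q2


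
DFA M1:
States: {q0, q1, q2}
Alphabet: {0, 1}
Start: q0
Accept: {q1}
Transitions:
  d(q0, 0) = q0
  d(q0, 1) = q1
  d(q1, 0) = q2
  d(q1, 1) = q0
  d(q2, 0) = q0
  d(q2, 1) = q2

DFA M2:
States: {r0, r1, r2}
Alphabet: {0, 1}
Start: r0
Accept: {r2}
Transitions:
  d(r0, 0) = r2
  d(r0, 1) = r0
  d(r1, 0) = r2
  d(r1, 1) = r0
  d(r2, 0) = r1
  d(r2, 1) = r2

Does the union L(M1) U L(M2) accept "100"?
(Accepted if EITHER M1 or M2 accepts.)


M1: final=q0 accepted=False
M2: final=r1 accepted=False

No, union rejects (neither accepts)


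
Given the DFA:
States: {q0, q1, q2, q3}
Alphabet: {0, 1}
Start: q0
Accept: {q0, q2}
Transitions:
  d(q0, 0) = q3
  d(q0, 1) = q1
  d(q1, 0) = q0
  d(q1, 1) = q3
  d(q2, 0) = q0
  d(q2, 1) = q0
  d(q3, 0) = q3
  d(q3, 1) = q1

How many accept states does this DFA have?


Accept states listed: {q0, q2}
Counting: q0(1) q2(2)

2


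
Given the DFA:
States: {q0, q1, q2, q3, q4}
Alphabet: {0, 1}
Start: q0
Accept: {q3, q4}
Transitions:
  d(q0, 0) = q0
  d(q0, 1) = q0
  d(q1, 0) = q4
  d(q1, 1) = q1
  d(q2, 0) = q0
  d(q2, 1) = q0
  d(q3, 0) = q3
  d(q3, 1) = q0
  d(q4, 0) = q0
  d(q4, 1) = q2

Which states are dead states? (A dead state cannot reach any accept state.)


Forward reachability from each state:
  q0 -> reaches {q0}, no accept state (dead)
  q1 -> reaches accept state q4 (live)
  q2 -> reaches {q0, q2}, no accept state (dead)
  q3 -> reaches accept state q3 (live)
  q4 -> reaches accept state q4 (live)

{q0, q2}


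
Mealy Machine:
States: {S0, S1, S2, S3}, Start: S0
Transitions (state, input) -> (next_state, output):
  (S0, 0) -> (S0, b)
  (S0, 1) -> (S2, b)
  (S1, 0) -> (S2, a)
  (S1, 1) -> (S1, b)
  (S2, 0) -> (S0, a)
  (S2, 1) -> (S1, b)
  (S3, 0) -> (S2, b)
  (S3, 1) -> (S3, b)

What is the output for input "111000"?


Step-by-step:
  (S0, 1) -> (S2, b)
  (S2, 1) -> (S1, b)
  (S1, 1) -> (S1, b)
  (S1, 0) -> (S2, a)
  (S2, 0) -> (S0, a)
  (S0, 0) -> (S0, b)

"bbbaab"


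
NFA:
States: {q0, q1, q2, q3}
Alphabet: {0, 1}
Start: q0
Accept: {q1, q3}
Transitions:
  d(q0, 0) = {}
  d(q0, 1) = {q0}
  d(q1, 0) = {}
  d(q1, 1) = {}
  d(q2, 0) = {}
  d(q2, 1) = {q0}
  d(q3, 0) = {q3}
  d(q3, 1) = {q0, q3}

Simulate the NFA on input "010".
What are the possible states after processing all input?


Start: {q0}
  --0--> {}
  --1--> {}
  --0--> {}

{} (empty set, no valid transitions)


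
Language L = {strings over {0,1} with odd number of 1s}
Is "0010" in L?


count('1') = 1; 1 mod 2 = 1

Yes, "0010" is in L


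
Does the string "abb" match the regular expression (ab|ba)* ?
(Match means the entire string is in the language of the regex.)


|string| = 3; first = 'a'; last = 'b'

No, "abb" does not match (ab|ba)*


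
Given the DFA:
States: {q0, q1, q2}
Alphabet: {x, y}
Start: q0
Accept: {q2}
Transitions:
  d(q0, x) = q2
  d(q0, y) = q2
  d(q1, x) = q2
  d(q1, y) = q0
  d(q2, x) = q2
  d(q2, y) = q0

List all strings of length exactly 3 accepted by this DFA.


All strings of length 3: 8 total
Accepted: 6

"xxx", "xyx", "xyy", "yxx", "yyx", "yyy"


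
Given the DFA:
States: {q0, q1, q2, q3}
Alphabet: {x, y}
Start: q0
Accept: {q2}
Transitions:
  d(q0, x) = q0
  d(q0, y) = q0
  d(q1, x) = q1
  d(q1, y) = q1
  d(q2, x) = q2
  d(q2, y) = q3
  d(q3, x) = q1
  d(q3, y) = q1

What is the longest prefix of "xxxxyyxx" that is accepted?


Run the DFA, marking each prefix where the state is accepting:
  "" -> q0 [reject]
  "x" -> q0 [reject]
  "xx" -> q0 [reject]
  "xxx" -> q0 [reject]
  "xxxx" -> q0 [reject]
  "xxxxy" -> q0 [reject]
  "xxxxyy" -> q0 [reject]
  "xxxxyyx" -> q0 [reject]
  "xxxxyyxx" -> q0 [reject]

No prefix is accepted


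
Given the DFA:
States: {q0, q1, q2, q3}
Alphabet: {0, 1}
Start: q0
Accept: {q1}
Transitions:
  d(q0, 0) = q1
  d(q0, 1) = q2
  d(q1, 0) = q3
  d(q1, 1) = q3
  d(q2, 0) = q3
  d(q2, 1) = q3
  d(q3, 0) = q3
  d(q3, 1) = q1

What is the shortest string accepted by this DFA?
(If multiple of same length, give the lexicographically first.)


BFS by string length (lex-first path to each state shown):
  len 0: q0<-""
  len 1: q1<-"0", q2<-"1"
Found accept state at length 1.

"0"


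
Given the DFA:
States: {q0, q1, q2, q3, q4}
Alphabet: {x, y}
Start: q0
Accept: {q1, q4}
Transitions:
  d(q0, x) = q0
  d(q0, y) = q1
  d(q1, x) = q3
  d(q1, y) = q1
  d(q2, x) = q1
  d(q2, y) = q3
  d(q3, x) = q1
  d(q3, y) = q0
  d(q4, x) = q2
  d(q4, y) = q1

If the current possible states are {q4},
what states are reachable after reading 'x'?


Apply transition on 'x' from each current state:
  d(q4, x) = q2

{q2}


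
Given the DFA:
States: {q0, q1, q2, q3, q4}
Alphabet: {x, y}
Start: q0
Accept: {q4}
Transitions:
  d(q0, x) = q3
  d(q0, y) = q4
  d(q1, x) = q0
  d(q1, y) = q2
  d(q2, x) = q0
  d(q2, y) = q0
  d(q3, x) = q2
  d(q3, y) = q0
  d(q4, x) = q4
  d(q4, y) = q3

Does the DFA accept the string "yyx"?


Trace: q0 -> q4 -> q3 -> q2
Final state: q2
Accept states: {q4}

No, rejected (final state q2 is not an accept state)


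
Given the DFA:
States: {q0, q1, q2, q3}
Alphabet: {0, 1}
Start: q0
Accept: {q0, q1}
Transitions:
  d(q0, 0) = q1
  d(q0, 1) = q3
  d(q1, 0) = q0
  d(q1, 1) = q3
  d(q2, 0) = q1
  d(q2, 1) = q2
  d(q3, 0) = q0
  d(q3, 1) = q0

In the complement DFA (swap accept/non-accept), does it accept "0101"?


Trace: q0 -> q1 -> q3 -> q0 -> q3
Final: q3
Original accept: {q0, q1}
Complement: q3 is not in original accept

Yes, complement accepts (original rejects)


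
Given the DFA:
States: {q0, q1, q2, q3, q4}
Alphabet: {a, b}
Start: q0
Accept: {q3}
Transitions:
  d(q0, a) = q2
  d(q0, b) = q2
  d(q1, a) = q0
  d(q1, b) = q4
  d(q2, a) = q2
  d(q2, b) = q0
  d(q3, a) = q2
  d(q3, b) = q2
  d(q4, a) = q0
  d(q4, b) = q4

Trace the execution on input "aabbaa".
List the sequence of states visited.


Input: aabbaa
d(q0, a) = q2
d(q2, a) = q2
d(q2, b) = q0
d(q0, b) = q2
d(q2, a) = q2
d(q2, a) = q2


q0 -> q2 -> q2 -> q0 -> q2 -> q2 -> q2


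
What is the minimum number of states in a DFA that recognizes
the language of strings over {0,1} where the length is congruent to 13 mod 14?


States track (length) mod 14.
Need 14 states: one per remainder 0..13; accept = remainder 13.

14


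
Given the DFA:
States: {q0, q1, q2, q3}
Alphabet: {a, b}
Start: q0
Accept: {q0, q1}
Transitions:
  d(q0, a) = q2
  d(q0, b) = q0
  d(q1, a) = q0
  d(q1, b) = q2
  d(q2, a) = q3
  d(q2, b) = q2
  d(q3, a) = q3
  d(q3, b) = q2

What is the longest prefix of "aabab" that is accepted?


Run the DFA, marking each prefix where the state is accepting:
  "" -> q0 [accept]
  "a" -> q2 [reject]
  "aa" -> q3 [reject]
  "aab" -> q2 [reject]
  "aaba" -> q3 [reject]
  "aabab" -> q2 [reject]

""


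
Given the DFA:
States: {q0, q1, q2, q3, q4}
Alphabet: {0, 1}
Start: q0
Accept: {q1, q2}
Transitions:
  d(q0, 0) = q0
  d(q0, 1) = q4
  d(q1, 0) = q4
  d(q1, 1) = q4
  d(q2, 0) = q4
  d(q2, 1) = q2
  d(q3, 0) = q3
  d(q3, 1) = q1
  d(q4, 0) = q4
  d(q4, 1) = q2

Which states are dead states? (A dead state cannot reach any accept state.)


Forward reachability from each state:
  q0 -> reaches accept state q2 (live)
  q1 -> reaches accept state q1 (live)
  q2 -> reaches accept state q2 (live)
  q3 -> reaches accept state q1 (live)
  q4 -> reaches accept state q2 (live)

None (all states can reach an accept state)


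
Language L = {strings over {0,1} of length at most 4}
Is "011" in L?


length = 3

Yes, "011" is in L


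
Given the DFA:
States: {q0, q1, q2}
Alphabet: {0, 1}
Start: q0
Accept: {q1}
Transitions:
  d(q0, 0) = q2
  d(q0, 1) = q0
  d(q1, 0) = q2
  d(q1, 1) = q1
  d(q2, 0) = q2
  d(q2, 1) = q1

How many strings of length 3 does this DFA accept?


Enumerating all length-3 strings:
  "000" -> q2 [reject]
  "001" -> q1 [accept]
  "010" -> q2 [reject]
  "011" -> q1 [accept]
  "100" -> q2 [reject]
  "101" -> q1 [accept]
  "110" -> q2 [reject]
  "111" -> q0 [reject]

3 out of 8


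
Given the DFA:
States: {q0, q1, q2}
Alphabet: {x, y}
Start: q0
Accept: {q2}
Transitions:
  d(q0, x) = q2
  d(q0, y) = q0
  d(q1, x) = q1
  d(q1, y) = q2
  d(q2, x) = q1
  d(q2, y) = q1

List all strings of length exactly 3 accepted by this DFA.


All strings of length 3: 8 total
Accepted: 3

"xxy", "xyy", "yyx"


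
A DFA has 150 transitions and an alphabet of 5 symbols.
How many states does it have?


Each state has exactly one transition per symbol.
states = transitions / |alphabet| = 150 / 5 = 30

30


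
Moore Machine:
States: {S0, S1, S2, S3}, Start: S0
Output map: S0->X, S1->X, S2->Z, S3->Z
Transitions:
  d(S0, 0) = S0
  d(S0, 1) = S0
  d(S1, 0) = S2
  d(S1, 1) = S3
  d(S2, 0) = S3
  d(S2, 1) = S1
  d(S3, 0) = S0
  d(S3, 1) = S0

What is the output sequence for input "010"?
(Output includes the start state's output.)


Start: S0 (output X)
  --0--> S0 (output X)
  --1--> S0 (output X)
  --0--> S0 (output X)

"XXXX"


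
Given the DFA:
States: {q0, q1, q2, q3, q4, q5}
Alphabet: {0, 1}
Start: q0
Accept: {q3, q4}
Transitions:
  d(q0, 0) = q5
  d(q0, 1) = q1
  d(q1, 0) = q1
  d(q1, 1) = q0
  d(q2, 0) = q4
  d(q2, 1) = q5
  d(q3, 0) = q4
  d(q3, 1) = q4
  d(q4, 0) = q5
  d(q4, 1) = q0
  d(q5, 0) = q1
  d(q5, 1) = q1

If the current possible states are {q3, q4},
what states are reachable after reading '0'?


Apply transition on '0' from each current state:
  d(q3, 0) = q4
  d(q4, 0) = q5

{q4, q5}


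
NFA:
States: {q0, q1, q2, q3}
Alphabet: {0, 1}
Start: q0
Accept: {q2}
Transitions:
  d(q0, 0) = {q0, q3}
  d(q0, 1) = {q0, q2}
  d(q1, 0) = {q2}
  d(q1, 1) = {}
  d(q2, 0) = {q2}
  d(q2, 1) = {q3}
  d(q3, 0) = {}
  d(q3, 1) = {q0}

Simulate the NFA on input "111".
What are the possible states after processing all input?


Start: {q0}
  --1--> {q0, q2}
  --1--> {q0, q2, q3}
  --1--> {q0, q2, q3}

{q0, q2, q3}


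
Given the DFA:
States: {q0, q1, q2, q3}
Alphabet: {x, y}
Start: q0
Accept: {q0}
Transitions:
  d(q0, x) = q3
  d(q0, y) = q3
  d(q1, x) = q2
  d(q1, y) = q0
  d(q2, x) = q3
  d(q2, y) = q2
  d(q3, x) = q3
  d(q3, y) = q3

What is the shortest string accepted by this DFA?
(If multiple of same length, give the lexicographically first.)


BFS by string length (lex-first path to each state shown):
  len 0: q0<-""
Found accept state at length 0.

"" (empty string)


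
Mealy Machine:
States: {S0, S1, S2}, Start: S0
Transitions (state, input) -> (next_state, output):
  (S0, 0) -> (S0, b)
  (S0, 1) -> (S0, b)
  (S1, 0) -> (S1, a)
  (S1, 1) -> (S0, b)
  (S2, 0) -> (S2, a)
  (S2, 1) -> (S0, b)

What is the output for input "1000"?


Step-by-step:
  (S0, 1) -> (S0, b)
  (S0, 0) -> (S0, b)
  (S0, 0) -> (S0, b)
  (S0, 0) -> (S0, b)

"bbbb"


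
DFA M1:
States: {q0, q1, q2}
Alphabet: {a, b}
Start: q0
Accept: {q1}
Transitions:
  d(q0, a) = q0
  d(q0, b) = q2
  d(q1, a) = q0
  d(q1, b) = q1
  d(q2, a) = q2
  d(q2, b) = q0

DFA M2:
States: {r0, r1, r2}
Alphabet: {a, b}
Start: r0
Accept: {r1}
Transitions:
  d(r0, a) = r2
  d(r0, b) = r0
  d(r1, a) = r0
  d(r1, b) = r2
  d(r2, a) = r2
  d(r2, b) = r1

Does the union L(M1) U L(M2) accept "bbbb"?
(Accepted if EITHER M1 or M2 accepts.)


M1: final=q0 accepted=False
M2: final=r0 accepted=False

No, union rejects (neither accepts)
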